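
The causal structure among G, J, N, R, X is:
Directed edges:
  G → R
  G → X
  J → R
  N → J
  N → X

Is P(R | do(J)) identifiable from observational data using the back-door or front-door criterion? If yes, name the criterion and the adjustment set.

desc(J)\{J}={R}; candidates ⊆ {G,N,X}.
∅: J⊥R given ∅ in G with J→· removed — back-door holds.
P(R|do(J)) = P(R|J) — no adjustment needed.

P(R|do(J)): backdoor, adjust for ∅.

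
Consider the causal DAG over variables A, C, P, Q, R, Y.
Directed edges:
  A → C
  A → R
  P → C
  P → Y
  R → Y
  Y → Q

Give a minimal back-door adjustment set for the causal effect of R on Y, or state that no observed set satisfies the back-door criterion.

desc(R)\{R}={Q,Y}; candidates ⊆ {A,C,P}.
∅: R⊥Y given ∅ in G with R→· removed — back-door holds.

R→Y: minimal back-door set ∅.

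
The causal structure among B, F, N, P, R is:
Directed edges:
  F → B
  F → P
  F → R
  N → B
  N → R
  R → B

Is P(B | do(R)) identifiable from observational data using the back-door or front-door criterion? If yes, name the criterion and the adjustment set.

desc(R)\{R}={B}; candidates ⊆ {F,N,P}.
size 0: {}; under {} R still reaches {B,F,N,P} ∋ B.
size 1: {F}, {N}, {P}; under {F} R still reaches {B,N} ∋ B.
{F,N}: R⊥B given {F,N} in G with R→· removed — back-door holds.
P(B|do(R)) = Σ_{F,N} P(B|R,F,N)·P(F,N).

P(B|do(R)): backdoor, adjust for {F, N}.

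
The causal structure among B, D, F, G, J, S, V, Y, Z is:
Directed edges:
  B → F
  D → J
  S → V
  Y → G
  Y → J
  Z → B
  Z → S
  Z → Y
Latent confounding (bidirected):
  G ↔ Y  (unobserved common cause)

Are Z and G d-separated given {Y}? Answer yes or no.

Bayes-Ball from Z | {Y} reaches {B,F,G,S,V}.
G ∈ reach(Z|{Y}) ⇒ Z ⊥̸ G | {Y}.

No — Z and G are d-connected given {Y}.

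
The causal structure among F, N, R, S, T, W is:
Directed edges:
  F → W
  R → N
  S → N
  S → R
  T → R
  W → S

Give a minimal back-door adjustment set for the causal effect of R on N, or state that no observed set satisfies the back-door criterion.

desc(R)\{R}={N}; candidates ⊆ {F,S,T,W}.
size 0: {}; under {} R still reaches {F,N,S,T,W} ∋ N.
{S}: R⊥N given {S} in G with R→· removed — back-door holds.

R→N: minimal back-door set {S}.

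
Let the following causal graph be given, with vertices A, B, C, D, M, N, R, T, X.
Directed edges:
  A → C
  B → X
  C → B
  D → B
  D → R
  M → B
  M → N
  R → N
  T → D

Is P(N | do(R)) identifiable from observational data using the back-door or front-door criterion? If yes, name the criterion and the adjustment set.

P(N|do(R)): backdoor, adjust for ∅.

desc(R)\{R}={N}; candidates ⊆ {A,B,C,D,M,T,X}.
∅: R⊥N given ∅ in G with R→· removed — back-door holds.
P(N|do(R)) = P(N|R) — no adjustment needed.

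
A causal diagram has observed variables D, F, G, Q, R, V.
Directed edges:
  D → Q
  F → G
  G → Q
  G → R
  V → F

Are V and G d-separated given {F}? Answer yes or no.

Yes — V ⊥ G | {F}.

Bayes-Ball from V | {F} reaches ∅.
G ∉ reach(V|{F}) ⇒ V ⊥ G | {F}.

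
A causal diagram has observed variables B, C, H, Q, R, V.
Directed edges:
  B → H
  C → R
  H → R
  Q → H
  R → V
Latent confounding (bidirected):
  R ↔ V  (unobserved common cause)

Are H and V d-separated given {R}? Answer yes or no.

Bayes-Ball from H | {R} reaches {B,C,Q,V}.
V ∈ reach(H|{R}) ⇒ H ⊥̸ V | {R}.

No — H and V are d-connected given {R}.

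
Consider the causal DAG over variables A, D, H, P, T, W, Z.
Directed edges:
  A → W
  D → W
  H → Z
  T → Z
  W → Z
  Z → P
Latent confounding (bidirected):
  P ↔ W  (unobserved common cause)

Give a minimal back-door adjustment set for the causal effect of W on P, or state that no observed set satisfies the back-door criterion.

desc(W)\{W}={P,Z}; candidates ⊆ {A,D,H,T}.
W↔P: latent back-door arc(s) into W.
size 0: {}; under {} W still reaches {A,D,P} ∋ P.
size 1: {A}, {D}, {H} …(+1); under {A} W still reaches {D,P} ∋ P.
size 2: {A,D}, {A,H}, {A,T} …(+3); under {A,D} W still reaches {P} ∋ P.
W↔P cannot be blocked by any observed set — no back-door set.

W→P: no observed back-door set.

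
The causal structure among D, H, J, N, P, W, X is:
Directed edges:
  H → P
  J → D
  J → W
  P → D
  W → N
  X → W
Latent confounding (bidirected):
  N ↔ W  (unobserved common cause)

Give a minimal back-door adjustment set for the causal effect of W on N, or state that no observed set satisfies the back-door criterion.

W→N: no observed back-door set.

desc(W)\{W}={N}; candidates ⊆ {D,H,J,P,X}.
W↔N: latent back-door arc(s) into W.
size 0: {}; under {} W still reaches {D,J,N,X} ∋ N.
size 1: {D}, {H}, {J} …(+2); under {D} W still reaches {H,J,N,P,X} ∋ N.
size 2: {D,H}, {D,J}, {D,P} …(+7); under {D,H} W still reaches {J,N,P,X} ∋ N.
W↔N cannot be blocked by any observed set — no back-door set.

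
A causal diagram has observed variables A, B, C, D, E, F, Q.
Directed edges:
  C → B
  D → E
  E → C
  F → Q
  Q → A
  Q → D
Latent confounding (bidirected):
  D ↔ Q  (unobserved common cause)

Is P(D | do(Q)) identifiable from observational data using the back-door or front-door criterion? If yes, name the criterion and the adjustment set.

P(D|do(Q)): not identifiable (no BD/FD set).

desc(Q)\{Q}={A,B,C,D,E}; candidates ⊆ {F}.
Q↔D: latent back-door arc(s) into Q.
size 0: {}; under {} Q still reaches {B,C,D,E,F} ∋ D.
size 1: {F}; under {F} Q still reaches {B,C,D,E} ∋ D.
Q↔D cannot be blocked by any observed set — no back-door set.
No mediator lies on a directed Q→…→D path.
Neither criterion identifies P(D|do(Q)) in this graph.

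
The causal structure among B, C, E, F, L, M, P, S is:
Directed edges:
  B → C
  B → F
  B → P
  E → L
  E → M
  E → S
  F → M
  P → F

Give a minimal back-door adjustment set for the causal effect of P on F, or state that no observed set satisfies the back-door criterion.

P→F: minimal back-door set {B}.

desc(P)\{P}={F,M}; candidates ⊆ {B,C,E,L,S}.
size 0: {}; under {} P still reaches {B,C,F,M} ∋ F.
{B}: P⊥F given {B} in G with P→· removed — back-door holds.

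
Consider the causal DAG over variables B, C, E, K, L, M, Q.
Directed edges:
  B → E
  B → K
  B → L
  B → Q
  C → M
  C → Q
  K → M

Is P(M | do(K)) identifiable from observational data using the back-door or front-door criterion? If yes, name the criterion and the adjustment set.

P(M|do(K)): backdoor, adjust for ∅.

desc(K)\{K}={M}; candidates ⊆ {B,C,E,L,Q}.
∅: K⊥M given ∅ in G with K→· removed — back-door holds.
P(M|do(K)) = P(M|K) — no adjustment needed.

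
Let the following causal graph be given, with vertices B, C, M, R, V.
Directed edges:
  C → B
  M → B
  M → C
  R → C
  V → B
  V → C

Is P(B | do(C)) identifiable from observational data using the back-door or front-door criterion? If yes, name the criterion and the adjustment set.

P(B|do(C)): backdoor, adjust for {M, V}.

desc(C)\{C}={B}; candidates ⊆ {M,R,V}.
size 0: {}; under {} C still reaches {B,M,R,V} ∋ B.
size 1: {M}, {R}, {V}; under {M} C still reaches {B,R,V} ∋ B.
{M,V}: C⊥B given {M,V} in G with C→· removed — back-door holds.
P(B|do(C)) = Σ_{M,V} P(B|C,M,V)·P(M,V).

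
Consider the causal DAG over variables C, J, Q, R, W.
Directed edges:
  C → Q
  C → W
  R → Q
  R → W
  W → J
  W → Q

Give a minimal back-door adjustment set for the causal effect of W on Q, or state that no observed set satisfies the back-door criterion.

desc(W)\{W}={J,Q}; candidates ⊆ {C,R}.
size 0: {}; under {} W still reaches {C,Q,R} ∋ Q.
size 1: {C}, {R}; under {C} W still reaches {Q,R} ∋ Q.
{C,R}: W⊥Q given {C,R} in G with W→· removed — back-door holds.

W→Q: minimal back-door set {C, R}.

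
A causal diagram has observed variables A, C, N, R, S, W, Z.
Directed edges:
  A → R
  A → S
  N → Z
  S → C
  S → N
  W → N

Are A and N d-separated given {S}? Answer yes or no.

Yes — A ⊥ N | {S}.

Bayes-Ball from A | {S} reaches {R}.
N ∉ reach(A|{S}) ⇒ A ⊥ N | {S}.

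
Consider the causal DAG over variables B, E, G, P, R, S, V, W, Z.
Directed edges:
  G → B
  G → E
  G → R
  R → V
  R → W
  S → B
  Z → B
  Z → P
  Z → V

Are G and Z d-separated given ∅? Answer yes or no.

Bayes-Ball from G | ∅ reaches {B,E,R,V,W}.
Z ∉ reach(G|∅) ⇒ G ⊥ Z | ∅.

Yes — G ⊥ Z | ∅.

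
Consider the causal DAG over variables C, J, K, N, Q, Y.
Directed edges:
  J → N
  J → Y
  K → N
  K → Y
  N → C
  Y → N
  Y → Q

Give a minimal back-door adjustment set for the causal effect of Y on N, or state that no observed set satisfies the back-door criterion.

desc(Y)\{Y}={C,N,Q}; candidates ⊆ {J,K}.
size 0: {}; under {} Y still reaches {C,J,K,N} ∋ N.
size 1: {J}, {K}; under {J} Y still reaches {C,K,N} ∋ N.
{J,K}: Y⊥N given {J,K} in G with Y→· removed — back-door holds.

Y→N: minimal back-door set {J, K}.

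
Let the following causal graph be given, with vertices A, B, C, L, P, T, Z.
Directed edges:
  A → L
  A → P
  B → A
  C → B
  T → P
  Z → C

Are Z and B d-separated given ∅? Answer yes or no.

No — Z and B are d-connected given ∅.

Bayes-Ball from Z | ∅ reaches {A,B,C,L,P}.
B ∈ reach(Z|∅) ⇒ Z ⊥̸ B | ∅.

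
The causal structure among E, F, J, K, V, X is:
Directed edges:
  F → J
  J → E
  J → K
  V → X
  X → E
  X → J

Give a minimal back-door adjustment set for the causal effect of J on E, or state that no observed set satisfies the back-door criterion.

J→E: minimal back-door set {X}.

desc(J)\{J}={E,K}; candidates ⊆ {F,V,X}.
size 0: {}; under {} J still reaches {E,F,V,X} ∋ E.
{X}: J⊥E given {X} in G with J→· removed — back-door holds.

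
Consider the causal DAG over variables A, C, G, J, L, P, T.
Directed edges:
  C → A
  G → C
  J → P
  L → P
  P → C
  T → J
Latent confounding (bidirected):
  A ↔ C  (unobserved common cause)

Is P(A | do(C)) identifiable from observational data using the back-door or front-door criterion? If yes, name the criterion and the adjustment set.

P(A|do(C)): not identifiable (no BD/FD set).

desc(C)\{C}={A}; candidates ⊆ {G,J,L,P,T}.
C↔A: latent back-door arc(s) into C.
size 0: {}; under {} C still reaches {A,G,J,L,P,T} ∋ A.
size 1: {G}, {J}, {L} …(+2); under {G} C still reaches {A,J,L,P,T} ∋ A.
size 2: {G,J}, {G,L}, {G,P} …(+7); under {G,J} C still reaches {A,L,P} ∋ A.
C↔A cannot be blocked by any observed set — no back-door set.
No mediator lies on a directed C→…→A path.
Neither criterion identifies P(A|do(C)) in this graph.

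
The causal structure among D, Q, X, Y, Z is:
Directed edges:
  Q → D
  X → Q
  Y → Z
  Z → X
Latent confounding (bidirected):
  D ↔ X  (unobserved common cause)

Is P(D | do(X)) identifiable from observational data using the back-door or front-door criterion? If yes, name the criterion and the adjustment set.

desc(X)\{X}={D,Q}; candidates ⊆ {Y,Z}.
X↔D: latent back-door arc(s) into X.
size 0: {}; under {} X still reaches {D,Y,Z} ∋ D.
size 1: {Y}, {Z}; under {Y} X still reaches {D,Z} ∋ D.
size 2: {Y,Z}; under {Y,Z} X still reaches {D} ∋ D.
X↔D cannot be blocked by any observed set — no back-door set.
{Q}: (i) intercepts every directed X→D path; (ii) no back-door X→{Q}; (iii) {X} blocks every back-door {Q}→D. Front-door holds.
P(D|do(X)) = Σ_{Q} P(Q|X) Σ_{X'} P(D|Q,X')P(X').

P(D|do(X)): frontdoor, adjust for {Q}.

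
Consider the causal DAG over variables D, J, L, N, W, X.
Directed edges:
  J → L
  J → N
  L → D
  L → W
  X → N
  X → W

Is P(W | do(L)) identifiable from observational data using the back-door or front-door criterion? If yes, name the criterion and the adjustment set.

desc(L)\{L}={D,W}; candidates ⊆ {J,N,X}.
∅: L⊥W given ∅ in G with L→· removed — back-door holds.
P(W|do(L)) = P(W|L) — no adjustment needed.

P(W|do(L)): backdoor, adjust for ∅.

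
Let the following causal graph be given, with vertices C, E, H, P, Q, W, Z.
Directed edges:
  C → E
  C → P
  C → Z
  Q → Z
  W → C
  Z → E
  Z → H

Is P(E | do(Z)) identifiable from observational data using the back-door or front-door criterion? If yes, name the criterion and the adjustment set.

P(E|do(Z)): backdoor, adjust for {C}.

desc(Z)\{Z}={E,H}; candidates ⊆ {C,P,Q,W}.
size 0: {}; under {} Z still reaches {C,E,P,Q,W} ∋ E.
{C}: Z⊥E given {C} in G with Z→· removed — back-door holds.
P(E|do(Z)) = Σ_{C} P(E|Z,C)·P(C).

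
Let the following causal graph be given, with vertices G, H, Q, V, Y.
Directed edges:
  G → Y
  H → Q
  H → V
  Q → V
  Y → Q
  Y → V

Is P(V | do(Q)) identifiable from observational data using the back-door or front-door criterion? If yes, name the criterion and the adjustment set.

P(V|do(Q)): backdoor, adjust for {H, Y}.

desc(Q)\{Q}={V}; candidates ⊆ {G,H,Y}.
size 0: {}; under {} Q still reaches {G,H,V,Y} ∋ V.
size 1: {G}, {H}, {Y}; under {G} Q still reaches {H,V,Y} ∋ V.
{H,Y}: Q⊥V given {H,Y} in G with Q→· removed — back-door holds.
P(V|do(Q)) = Σ_{H,Y} P(V|Q,H,Y)·P(H,Y).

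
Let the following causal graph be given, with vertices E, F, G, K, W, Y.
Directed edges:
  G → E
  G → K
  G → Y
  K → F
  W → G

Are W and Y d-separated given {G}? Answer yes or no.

Bayes-Ball from W | {G} reaches ∅.
Y ∉ reach(W|{G}) ⇒ W ⊥ Y | {G}.

Yes — W ⊥ Y | {G}.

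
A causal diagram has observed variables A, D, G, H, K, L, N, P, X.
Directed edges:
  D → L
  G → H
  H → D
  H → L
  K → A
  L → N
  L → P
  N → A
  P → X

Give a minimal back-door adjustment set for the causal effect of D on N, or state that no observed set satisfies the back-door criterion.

desc(D)\{D}={A,L,N,P,X}; candidates ⊆ {G,H,K}.
size 0: {}; under {} D still reaches {A,G,H,L,N,P,X} ∋ N.
{H}: D⊥N given {H} in G with D→· removed — back-door holds.

D→N: minimal back-door set {H}.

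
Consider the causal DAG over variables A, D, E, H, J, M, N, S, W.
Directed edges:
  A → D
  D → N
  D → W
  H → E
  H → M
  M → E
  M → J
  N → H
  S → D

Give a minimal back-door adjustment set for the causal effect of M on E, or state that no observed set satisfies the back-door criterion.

M→E: minimal back-door set {H}.

desc(M)\{M}={E,J}; candidates ⊆ {A,D,H,N,S,W}.
size 0: {}; under {} M still reaches {A,D,E,H,N,S,W} ∋ E.
{H}: M⊥E given {H} in G with M→· removed — back-door holds.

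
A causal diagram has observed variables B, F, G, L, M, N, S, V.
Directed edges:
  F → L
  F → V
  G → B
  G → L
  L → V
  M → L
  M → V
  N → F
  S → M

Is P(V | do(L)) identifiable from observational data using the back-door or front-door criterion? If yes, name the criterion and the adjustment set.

desc(L)\{L}={V}; candidates ⊆ {B,F,G,M,N,S}.
size 0: {}; under {} L still reaches {B,F,G,M,N,S,V} ∋ V.
size 1: {B}, {F}, {G} …(+3); under {B} L still reaches {F,G,M,N,S,V} ∋ V.
{F,M}: L⊥V given {F,M} in G with L→· removed — back-door holds.
P(V|do(L)) = Σ_{F,M} P(V|L,F,M)·P(F,M).

P(V|do(L)): backdoor, adjust for {F, M}.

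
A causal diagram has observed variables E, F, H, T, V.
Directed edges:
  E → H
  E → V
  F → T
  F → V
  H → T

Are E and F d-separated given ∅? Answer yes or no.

Bayes-Ball from E | ∅ reaches {H,T,V}.
F ∉ reach(E|∅) ⇒ E ⊥ F | ∅.

Yes — E ⊥ F | ∅.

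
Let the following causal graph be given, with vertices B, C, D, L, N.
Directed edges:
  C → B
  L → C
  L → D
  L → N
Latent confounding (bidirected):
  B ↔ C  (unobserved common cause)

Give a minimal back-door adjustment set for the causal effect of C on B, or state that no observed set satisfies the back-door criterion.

C→B: no observed back-door set.

desc(C)\{C}={B}; candidates ⊆ {D,L,N}.
C↔B: latent back-door arc(s) into C.
size 0: {}; under {} C still reaches {B,D,L,N} ∋ B.
size 1: {D}, {L}, {N}; under {D} C still reaches {B,L,N} ∋ B.
size 2: {D,L}, {D,N}, {L,N}; under {D,L} C still reaches {B} ∋ B.
C↔B cannot be blocked by any observed set — no back-door set.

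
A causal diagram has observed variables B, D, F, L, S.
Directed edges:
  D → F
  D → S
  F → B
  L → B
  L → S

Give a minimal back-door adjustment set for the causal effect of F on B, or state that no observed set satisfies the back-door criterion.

desc(F)\{F}={B}; candidates ⊆ {D,L,S}.
∅: F⊥B given ∅ in G with F→· removed — back-door holds.

F→B: minimal back-door set ∅.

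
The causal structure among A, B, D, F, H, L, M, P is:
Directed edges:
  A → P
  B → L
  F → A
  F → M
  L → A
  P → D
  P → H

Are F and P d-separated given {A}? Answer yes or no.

Yes — F ⊥ P | {A}.

Bayes-Ball from F | {A} reaches {B,L,M}.
P ∉ reach(F|{A}) ⇒ F ⊥ P | {A}.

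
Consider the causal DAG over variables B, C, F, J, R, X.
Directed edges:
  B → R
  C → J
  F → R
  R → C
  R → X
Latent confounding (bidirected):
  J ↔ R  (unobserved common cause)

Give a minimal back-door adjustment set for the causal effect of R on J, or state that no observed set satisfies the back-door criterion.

R→J: no observed back-door set.

desc(R)\{R}={C,J,X}; candidates ⊆ {B,F}.
R↔J: latent back-door arc(s) into R.
size 0: {}; under {} R still reaches {B,F,J} ∋ J.
size 1: {B}, {F}; under {B} R still reaches {F,J} ∋ J.
size 2: {B,F}; under {B,F} R still reaches {J} ∋ J.
R↔J cannot be blocked by any observed set — no back-door set.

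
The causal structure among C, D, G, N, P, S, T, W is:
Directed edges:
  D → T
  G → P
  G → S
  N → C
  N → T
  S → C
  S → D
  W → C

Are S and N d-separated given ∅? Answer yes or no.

Bayes-Ball from S | ∅ reaches {C,D,G,P,T}.
N ∉ reach(S|∅) ⇒ S ⊥ N | ∅.

Yes — S ⊥ N | ∅.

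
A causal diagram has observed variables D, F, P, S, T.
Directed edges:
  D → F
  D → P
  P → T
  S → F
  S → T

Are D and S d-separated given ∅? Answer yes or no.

Yes — D ⊥ S | ∅.

Bayes-Ball from D | ∅ reaches {F,P,T}.
S ∉ reach(D|∅) ⇒ D ⊥ S | ∅.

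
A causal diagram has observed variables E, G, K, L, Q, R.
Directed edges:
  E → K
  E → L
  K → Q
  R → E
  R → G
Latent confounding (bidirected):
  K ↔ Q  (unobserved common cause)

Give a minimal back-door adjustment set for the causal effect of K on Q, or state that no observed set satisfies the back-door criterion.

K→Q: no observed back-door set.

desc(K)\{K}={Q}; candidates ⊆ {E,G,L,R}.
K↔Q: latent back-door arc(s) into K.
size 0: {}; under {} K still reaches {E,G,L,Q,R} ∋ Q.
size 1: {E}, {G}, {L} …(+1); under {E} K still reaches {Q} ∋ Q.
size 2: {E,G}, {E,L}, {E,R} …(+3); under {E,G} K still reaches {Q} ∋ Q.
K↔Q cannot be blocked by any observed set — no back-door set.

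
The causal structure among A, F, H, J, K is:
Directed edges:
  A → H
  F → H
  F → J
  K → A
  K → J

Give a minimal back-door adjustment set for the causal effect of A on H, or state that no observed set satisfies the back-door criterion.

A→H: minimal back-door set ∅.

desc(A)\{A}={H}; candidates ⊆ {F,J,K}.
∅: A⊥H given ∅ in G with A→· removed — back-door holds.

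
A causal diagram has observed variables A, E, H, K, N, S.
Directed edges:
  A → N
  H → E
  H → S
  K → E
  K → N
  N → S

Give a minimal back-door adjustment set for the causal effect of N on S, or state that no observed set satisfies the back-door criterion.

N→S: minimal back-door set ∅.

desc(N)\{N}={S}; candidates ⊆ {A,E,H,K}.
∅: N⊥S given ∅ in G with N→· removed — back-door holds.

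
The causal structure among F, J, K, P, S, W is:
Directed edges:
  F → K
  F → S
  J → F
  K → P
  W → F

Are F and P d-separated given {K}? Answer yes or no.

Bayes-Ball from F | {K} reaches {J,S,W}.
P ∉ reach(F|{K}) ⇒ F ⊥ P | {K}.

Yes — F ⊥ P | {K}.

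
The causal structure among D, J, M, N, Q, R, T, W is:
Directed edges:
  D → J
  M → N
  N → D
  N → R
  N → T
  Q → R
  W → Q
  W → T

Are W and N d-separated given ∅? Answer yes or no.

Yes — W ⊥ N | ∅.

Bayes-Ball from W | ∅ reaches {Q,R,T}.
N ∉ reach(W|∅) ⇒ W ⊥ N | ∅.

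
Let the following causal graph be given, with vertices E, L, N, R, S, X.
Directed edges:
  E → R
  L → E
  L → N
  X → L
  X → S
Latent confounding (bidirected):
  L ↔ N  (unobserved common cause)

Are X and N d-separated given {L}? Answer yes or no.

Bayes-Ball from X | {L} reaches {N,S}.
N ∈ reach(X|{L}) ⇒ X ⊥̸ N | {L}.

No — X and N are d-connected given {L}.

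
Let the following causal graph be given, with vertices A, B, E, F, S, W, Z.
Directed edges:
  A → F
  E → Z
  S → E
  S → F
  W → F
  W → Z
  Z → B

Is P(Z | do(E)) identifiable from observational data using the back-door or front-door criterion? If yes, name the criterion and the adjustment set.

P(Z|do(E)): backdoor, adjust for ∅.

desc(E)\{E}={B,Z}; candidates ⊆ {A,F,S,W}.
∅: E⊥Z given ∅ in G with E→· removed — back-door holds.
P(Z|do(E)) = P(Z|E) — no adjustment needed.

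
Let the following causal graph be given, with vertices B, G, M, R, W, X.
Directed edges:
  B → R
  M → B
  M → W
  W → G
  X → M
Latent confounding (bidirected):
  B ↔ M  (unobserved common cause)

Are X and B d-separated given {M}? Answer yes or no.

No — X and B are d-connected given {M}.

Bayes-Ball from X | {M} reaches {B,R}.
B ∈ reach(X|{M}) ⇒ X ⊥̸ B | {M}.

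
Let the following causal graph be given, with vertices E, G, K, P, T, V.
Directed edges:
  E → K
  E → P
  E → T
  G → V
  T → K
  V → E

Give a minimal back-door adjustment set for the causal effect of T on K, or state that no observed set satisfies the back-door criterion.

T→K: minimal back-door set {E}.

desc(T)\{T}={K}; candidates ⊆ {E,G,P,V}.
size 0: {}; under {} T still reaches {E,G,K,P,V} ∋ K.
{E}: T⊥K given {E} in G with T→· removed — back-door holds.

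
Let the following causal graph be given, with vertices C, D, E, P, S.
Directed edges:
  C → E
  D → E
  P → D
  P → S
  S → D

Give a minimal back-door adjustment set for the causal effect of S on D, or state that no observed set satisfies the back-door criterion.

S→D: minimal back-door set {P}.

desc(S)\{S}={D,E}; candidates ⊆ {C,P}.
size 0: {}; under {} S still reaches {D,E,P} ∋ D.
{P}: S⊥D given {P} in G with S→· removed — back-door holds.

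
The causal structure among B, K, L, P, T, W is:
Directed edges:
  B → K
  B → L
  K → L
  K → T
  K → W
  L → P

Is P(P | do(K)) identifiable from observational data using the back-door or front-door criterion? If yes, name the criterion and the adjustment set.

P(P|do(K)): backdoor, adjust for {B}.

desc(K)\{K}={L,P,T,W}; candidates ⊆ {B}.
size 0: {}; under {} K still reaches {B,L,P} ∋ P.
{B}: K⊥P given {B} in G with K→· removed — back-door holds.
P(P|do(K)) = Σ_{B} P(P|K,B)·P(B).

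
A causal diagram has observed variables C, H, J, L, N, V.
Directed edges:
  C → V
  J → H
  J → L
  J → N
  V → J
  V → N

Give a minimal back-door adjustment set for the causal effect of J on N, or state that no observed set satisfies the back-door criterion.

J→N: minimal back-door set {V}.

desc(J)\{J}={H,L,N}; candidates ⊆ {C,V}.
size 0: {}; under {} J still reaches {C,N,V} ∋ N.
{V}: J⊥N given {V} in G with J→· removed — back-door holds.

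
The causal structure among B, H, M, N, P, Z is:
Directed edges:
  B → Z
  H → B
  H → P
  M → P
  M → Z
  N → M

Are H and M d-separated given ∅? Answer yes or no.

Bayes-Ball from H | ∅ reaches {B,P,Z}.
M ∉ reach(H|∅) ⇒ H ⊥ M | ∅.

Yes — H ⊥ M | ∅.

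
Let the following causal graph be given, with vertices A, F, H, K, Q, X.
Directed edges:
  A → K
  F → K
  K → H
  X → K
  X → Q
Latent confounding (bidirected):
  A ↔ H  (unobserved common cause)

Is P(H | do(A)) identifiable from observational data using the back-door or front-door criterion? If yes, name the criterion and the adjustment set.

P(H|do(A)): frontdoor, adjust for {K}.

desc(A)\{A}={H,K}; candidates ⊆ {F,Q,X}.
A↔H: latent back-door arc(s) into A.
size 0: {}; under {} A still reaches {H} ∋ H.
size 1: {F}, {Q}, {X}; under {F} A still reaches {H} ∋ H.
size 2: {F,Q}, {F,X}, {Q,X}; under {F,Q} A still reaches {H} ∋ H.
A↔H cannot be blocked by any observed set — no back-door set.
{K}: (i) intercepts every directed A→H path; (ii) no back-door A→{K}; (iii) {A} blocks every back-door {K}→H. Front-door holds.
P(H|do(A)) = Σ_{K} P(K|A) Σ_{A'} P(H|K,A')P(A').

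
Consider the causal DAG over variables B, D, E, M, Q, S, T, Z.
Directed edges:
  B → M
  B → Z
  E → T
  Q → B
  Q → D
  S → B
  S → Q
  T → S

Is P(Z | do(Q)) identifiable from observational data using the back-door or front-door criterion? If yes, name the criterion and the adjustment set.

desc(Q)\{Q}={B,D,M,Z}; candidates ⊆ {E,S,T}.
size 0: {}; under {} Q still reaches {B,E,M,S,T,Z} ∋ Z.
{S}: Q⊥Z given {S} in G with Q→· removed — back-door holds.
P(Z|do(Q)) = Σ_{S} P(Z|Q,S)·P(S).

P(Z|do(Q)): backdoor, adjust for {S}.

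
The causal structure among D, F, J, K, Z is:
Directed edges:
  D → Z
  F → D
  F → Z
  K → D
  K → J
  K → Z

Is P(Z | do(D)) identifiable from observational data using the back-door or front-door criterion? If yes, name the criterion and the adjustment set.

P(Z|do(D)): backdoor, adjust for {F, K}.

desc(D)\{D}={Z}; candidates ⊆ {F,J,K}.
size 0: {}; under {} D still reaches {F,J,K,Z} ∋ Z.
size 1: {F}, {J}, {K}; under {F} D still reaches {J,K,Z} ∋ Z.
{F,K}: D⊥Z given {F,K} in G with D→· removed — back-door holds.
P(Z|do(D)) = Σ_{F,K} P(Z|D,F,K)·P(F,K).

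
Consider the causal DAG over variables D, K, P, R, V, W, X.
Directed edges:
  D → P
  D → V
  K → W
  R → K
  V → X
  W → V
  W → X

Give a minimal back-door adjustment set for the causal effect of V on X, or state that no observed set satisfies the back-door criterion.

V→X: minimal back-door set {W}.

desc(V)\{V}={X}; candidates ⊆ {D,K,P,R,W}.
size 0: {}; under {} V still reaches {D,K,P,R,W,X} ∋ X.
{W}: V⊥X given {W} in G with V→· removed — back-door holds.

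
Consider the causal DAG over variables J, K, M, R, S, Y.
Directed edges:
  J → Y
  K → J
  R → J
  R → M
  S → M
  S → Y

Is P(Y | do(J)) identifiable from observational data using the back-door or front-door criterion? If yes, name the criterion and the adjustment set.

P(Y|do(J)): backdoor, adjust for ∅.

desc(J)\{J}={Y}; candidates ⊆ {K,M,R,S}.
∅: J⊥Y given ∅ in G with J→· removed — back-door holds.
P(Y|do(J)) = P(Y|J) — no adjustment needed.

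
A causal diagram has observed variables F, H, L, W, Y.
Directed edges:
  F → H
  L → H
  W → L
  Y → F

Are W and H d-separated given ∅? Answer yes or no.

Bayes-Ball from W | ∅ reaches {H,L}.
H ∈ reach(W|∅) ⇒ W ⊥̸ H | ∅.

No — W and H are d-connected given ∅.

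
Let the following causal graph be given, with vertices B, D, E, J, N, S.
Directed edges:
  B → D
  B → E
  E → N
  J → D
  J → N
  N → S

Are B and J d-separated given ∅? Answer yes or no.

Bayes-Ball from B | ∅ reaches {D,E,N,S}.
J ∉ reach(B|∅) ⇒ B ⊥ J | ∅.

Yes — B ⊥ J | ∅.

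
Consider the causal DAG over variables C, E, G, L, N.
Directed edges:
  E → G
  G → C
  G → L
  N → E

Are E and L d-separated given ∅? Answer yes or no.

Bayes-Ball from E | ∅ reaches {C,G,L,N}.
L ∈ reach(E|∅) ⇒ E ⊥̸ L | ∅.

No — E and L are d-connected given ∅.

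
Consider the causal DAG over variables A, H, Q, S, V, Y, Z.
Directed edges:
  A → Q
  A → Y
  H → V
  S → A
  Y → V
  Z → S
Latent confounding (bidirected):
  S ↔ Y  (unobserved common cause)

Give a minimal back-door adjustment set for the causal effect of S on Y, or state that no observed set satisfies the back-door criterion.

S→Y: no observed back-door set.

desc(S)\{S}={A,Q,V,Y}; candidates ⊆ {H,Z}.
S↔Y: latent back-door arc(s) into S.
size 0: {}; under {} S still reaches {V,Y,Z} ∋ Y.
size 1: {H}, {Z}; under {H} S still reaches {V,Y,Z} ∋ Y.
size 2: {H,Z}; under {H,Z} S still reaches {V,Y} ∋ Y.
S↔Y cannot be blocked by any observed set — no back-door set.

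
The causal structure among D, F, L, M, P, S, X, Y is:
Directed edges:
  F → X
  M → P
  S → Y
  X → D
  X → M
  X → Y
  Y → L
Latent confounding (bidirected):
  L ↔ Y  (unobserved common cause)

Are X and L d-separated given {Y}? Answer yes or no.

Bayes-Ball from X | {Y} reaches {D,F,L,M,P,S}.
L ∈ reach(X|{Y}) ⇒ X ⊥̸ L | {Y}.

No — X and L are d-connected given {Y}.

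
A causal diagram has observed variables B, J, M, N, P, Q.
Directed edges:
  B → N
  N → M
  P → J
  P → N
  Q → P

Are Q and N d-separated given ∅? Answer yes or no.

Bayes-Ball from Q | ∅ reaches {J,M,N,P}.
N ∈ reach(Q|∅) ⇒ Q ⊥̸ N | ∅.

No — Q and N are d-connected given ∅.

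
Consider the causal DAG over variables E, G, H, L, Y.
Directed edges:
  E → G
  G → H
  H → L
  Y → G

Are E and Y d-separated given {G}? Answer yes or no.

Bayes-Ball from E | {G} reaches {Y}.
Y ∈ reach(E|{G}) ⇒ E ⊥̸ Y | {G}.

No — E and Y are d-connected given {G}.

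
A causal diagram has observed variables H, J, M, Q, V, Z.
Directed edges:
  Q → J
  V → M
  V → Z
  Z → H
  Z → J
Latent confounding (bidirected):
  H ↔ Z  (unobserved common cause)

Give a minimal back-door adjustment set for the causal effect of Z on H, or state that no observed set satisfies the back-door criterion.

Z→H: no observed back-door set.

desc(Z)\{Z}={H,J}; candidates ⊆ {M,Q,V}.
Z↔H: latent back-door arc(s) into Z.
size 0: {}; under {} Z still reaches {H,M,V} ∋ H.
size 1: {M}, {Q}, {V}; under {M} Z still reaches {H,V} ∋ H.
size 2: {M,Q}, {M,V}, {Q,V}; under {M,Q} Z still reaches {H,V} ∋ H.
Z↔H cannot be blocked by any observed set — no back-door set.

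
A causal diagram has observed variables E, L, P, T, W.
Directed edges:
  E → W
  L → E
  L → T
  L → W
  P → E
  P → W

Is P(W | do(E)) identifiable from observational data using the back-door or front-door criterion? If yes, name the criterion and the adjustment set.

desc(E)\{E}={W}; candidates ⊆ {L,P,T}.
size 0: {}; under {} E still reaches {L,P,T,W} ∋ W.
size 1: {L}, {P}, {T}; under {L} E still reaches {P,W} ∋ W.
{L,P}: E⊥W given {L,P} in G with E→· removed — back-door holds.
P(W|do(E)) = Σ_{L,P} P(W|E,L,P)·P(L,P).

P(W|do(E)): backdoor, adjust for {L, P}.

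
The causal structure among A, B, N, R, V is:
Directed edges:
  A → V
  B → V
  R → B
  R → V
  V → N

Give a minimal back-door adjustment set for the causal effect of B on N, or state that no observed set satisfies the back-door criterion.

desc(B)\{B}={N,V}; candidates ⊆ {A,R}.
size 0: {}; under {} B still reaches {N,R,V} ∋ N.
{R}: B⊥N given {R} in G with B→· removed — back-door holds.

B→N: minimal back-door set {R}.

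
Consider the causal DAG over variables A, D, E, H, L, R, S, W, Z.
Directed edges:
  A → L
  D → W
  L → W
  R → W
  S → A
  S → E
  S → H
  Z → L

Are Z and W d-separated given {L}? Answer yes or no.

Bayes-Ball from Z | {L} reaches {A,E,H,S}.
W ∉ reach(Z|{L}) ⇒ Z ⊥ W | {L}.

Yes — Z ⊥ W | {L}.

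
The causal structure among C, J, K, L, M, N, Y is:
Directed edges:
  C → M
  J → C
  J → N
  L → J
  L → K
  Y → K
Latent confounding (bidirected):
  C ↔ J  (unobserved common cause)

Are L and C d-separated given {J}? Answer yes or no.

Bayes-Ball from L | {J} reaches {C,K,M}.
C ∈ reach(L|{J}) ⇒ L ⊥̸ C | {J}.

No — L and C are d-connected given {J}.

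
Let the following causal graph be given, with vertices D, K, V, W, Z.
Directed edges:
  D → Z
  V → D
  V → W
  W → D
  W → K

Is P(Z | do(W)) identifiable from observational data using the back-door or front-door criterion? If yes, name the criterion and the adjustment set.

desc(W)\{W}={D,K,Z}; candidates ⊆ {V}.
size 0: {}; under {} W still reaches {D,V,Z} ∋ Z.
{V}: W⊥Z given {V} in G with W→· removed — back-door holds.
P(Z|do(W)) = Σ_{V} P(Z|W,V)·P(V).

P(Z|do(W)): backdoor, adjust for {V}.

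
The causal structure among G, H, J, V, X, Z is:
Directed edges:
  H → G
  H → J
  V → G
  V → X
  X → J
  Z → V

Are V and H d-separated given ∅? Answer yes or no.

Bayes-Ball from V | ∅ reaches {G,J,X,Z}.
H ∉ reach(V|∅) ⇒ V ⊥ H | ∅.

Yes — V ⊥ H | ∅.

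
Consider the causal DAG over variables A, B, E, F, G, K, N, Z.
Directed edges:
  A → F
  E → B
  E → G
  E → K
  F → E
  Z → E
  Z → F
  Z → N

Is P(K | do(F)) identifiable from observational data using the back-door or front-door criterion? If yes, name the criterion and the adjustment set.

desc(F)\{F}={B,E,G,K}; candidates ⊆ {A,N,Z}.
size 0: {}; under {} F still reaches {A,B,E,G,K,N,Z} ∋ K.
{Z}: F⊥K given {Z} in G with F→· removed — back-door holds.
P(K|do(F)) = Σ_{Z} P(K|F,Z)·P(Z).

P(K|do(F)): backdoor, adjust for {Z}.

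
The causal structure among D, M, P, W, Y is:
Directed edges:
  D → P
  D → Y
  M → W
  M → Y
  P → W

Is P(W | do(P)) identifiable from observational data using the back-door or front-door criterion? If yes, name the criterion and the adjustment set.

P(W|do(P)): backdoor, adjust for ∅.

desc(P)\{P}={W}; candidates ⊆ {D,M,Y}.
∅: P⊥W given ∅ in G with P→· removed — back-door holds.
P(W|do(P)) = P(W|P) — no adjustment needed.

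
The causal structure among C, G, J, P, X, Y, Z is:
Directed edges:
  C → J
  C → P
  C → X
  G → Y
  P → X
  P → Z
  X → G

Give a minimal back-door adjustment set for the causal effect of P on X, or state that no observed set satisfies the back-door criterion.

P→X: minimal back-door set {C}.

desc(P)\{P}={G,X,Y,Z}; candidates ⊆ {C,J}.
size 0: {}; under {} P still reaches {C,G,J,X,Y} ∋ X.
{C}: P⊥X given {C} in G with P→· removed — back-door holds.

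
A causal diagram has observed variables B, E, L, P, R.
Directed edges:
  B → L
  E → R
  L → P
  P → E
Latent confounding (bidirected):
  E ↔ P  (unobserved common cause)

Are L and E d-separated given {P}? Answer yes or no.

No — L and E are d-connected given {P}.

Bayes-Ball from L | {P} reaches {B,E,R}.
E ∈ reach(L|{P}) ⇒ L ⊥̸ E | {P}.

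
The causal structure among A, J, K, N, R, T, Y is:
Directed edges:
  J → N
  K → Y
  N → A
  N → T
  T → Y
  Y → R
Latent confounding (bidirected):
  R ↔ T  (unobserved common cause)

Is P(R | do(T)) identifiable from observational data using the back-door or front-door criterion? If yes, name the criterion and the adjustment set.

P(R|do(T)): frontdoor, adjust for {Y}.

desc(T)\{T}={R,Y}; candidates ⊆ {A,J,K,N}.
T↔R: latent back-door arc(s) into T.
size 0: {}; under {} T still reaches {A,J,N,R} ∋ R.
size 1: {A}, {J}, {K} …(+1); under {A} T still reaches {J,N,R} ∋ R.
size 2: {A,J}, {A,K}, {A,N} …(+3); under {A,J} T still reaches {N,R} ∋ R.
T↔R cannot be blocked by any observed set — no back-door set.
{Y}: (i) intercepts every directed T→R path; (ii) no back-door T→{Y}; (iii) {T} blocks every back-door {Y}→R. Front-door holds.
P(R|do(T)) = Σ_{Y} P(Y|T) Σ_{T'} P(R|Y,T')P(T').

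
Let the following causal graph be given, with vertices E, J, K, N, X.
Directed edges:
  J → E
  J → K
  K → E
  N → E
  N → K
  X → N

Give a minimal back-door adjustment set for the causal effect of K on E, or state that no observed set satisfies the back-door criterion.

desc(K)\{K}={E}; candidates ⊆ {J,N,X}.
size 0: {}; under {} K still reaches {E,J,N,X} ∋ E.
size 1: {J}, {N}, {X}; under {J} K still reaches {E,N,X} ∋ E.
{J,N}: K⊥E given {J,N} in G with K→· removed — back-door holds.

K→E: minimal back-door set {J, N}.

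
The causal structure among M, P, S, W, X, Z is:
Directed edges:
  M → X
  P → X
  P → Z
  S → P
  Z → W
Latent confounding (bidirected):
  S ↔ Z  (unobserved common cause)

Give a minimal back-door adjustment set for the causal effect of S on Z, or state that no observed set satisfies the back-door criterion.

desc(S)\{S}={P,W,X,Z}; candidates ⊆ {M}.
S↔Z: latent back-door arc(s) into S.
size 0: {}; under {} S still reaches {W,Z} ∋ Z.
size 1: {M}; under {M} S still reaches {W,Z} ∋ Z.
S↔Z cannot be blocked by any observed set — no back-door set.

S→Z: no observed back-door set.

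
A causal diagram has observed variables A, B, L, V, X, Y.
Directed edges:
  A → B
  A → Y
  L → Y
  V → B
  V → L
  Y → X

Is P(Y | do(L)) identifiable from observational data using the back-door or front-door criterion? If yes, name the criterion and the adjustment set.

P(Y|do(L)): backdoor, adjust for ∅.

desc(L)\{L}={X,Y}; candidates ⊆ {A,B,V}.
∅: L⊥Y given ∅ in G with L→· removed — back-door holds.
P(Y|do(L)) = P(Y|L) — no adjustment needed.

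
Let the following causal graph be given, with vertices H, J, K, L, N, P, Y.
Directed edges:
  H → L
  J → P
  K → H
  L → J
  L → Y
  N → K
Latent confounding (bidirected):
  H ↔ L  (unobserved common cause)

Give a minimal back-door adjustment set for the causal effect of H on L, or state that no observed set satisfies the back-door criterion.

H→L: no observed back-door set.

desc(H)\{H}={J,L,P,Y}; candidates ⊆ {K,N}.
H↔L: latent back-door arc(s) into H.
size 0: {}; under {} H still reaches {J,K,L,N,P,Y} ∋ L.
size 1: {K}, {N}; under {K} H still reaches {J,L,P,Y} ∋ L.
size 2: {K,N}; under {K,N} H still reaches {J,L,P,Y} ∋ L.
H↔L cannot be blocked by any observed set — no back-door set.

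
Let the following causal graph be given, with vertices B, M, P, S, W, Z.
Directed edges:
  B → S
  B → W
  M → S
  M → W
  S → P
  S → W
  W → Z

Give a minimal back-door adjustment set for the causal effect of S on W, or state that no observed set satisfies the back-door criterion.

desc(S)\{S}={P,W,Z}; candidates ⊆ {B,M}.
size 0: {}; under {} S still reaches {B,M,W,Z} ∋ W.
size 1: {B}, {M}; under {B} S still reaches {M,W,Z} ∋ W.
{B,M}: S⊥W given {B,M} in G with S→· removed — back-door holds.

S→W: minimal back-door set {B, M}.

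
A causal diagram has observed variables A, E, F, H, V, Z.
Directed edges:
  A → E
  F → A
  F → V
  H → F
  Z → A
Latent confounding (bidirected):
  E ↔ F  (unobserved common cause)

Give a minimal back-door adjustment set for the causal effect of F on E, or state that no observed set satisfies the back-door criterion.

desc(F)\{F}={A,E,V}; candidates ⊆ {H,Z}.
F↔E: latent back-door arc(s) into F.
size 0: {}; under {} F still reaches {E,H} ∋ E.
size 1: {H}, {Z}; under {H} F still reaches {E} ∋ E.
size 2: {H,Z}; under {H,Z} F still reaches {E} ∋ E.
F↔E cannot be blocked by any observed set — no back-door set.

F→E: no observed back-door set.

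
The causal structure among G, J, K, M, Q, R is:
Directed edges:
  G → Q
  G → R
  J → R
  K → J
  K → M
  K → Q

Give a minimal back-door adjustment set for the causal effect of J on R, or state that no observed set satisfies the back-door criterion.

J→R: minimal back-door set ∅.

desc(J)\{J}={R}; candidates ⊆ {G,K,M,Q}.
∅: J⊥R given ∅ in G with J→· removed — back-door holds.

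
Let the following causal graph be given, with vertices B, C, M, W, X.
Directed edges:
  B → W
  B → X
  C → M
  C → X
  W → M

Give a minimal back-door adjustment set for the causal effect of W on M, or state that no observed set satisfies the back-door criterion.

W→M: minimal back-door set ∅.

desc(W)\{W}={M}; candidates ⊆ {B,C,X}.
∅: W⊥M given ∅ in G with W→· removed — back-door holds.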